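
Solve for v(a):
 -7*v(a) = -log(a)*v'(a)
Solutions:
 v(a) = C1*exp(7*li(a))


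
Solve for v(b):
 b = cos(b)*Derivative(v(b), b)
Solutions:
 v(b) = C1 + Integral(b/cos(b), b)


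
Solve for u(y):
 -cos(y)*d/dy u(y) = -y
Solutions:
 u(y) = C1 + Integral(y/cos(y), y)


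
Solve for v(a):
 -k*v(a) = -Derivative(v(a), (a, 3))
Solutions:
 v(a) = C1*exp(a*k^(1/3)) + C2*exp(a*k^(1/3)*(-1 + sqrt(3)*I)/2) + C3*exp(-a*k^(1/3)*(1 + sqrt(3)*I)/2)


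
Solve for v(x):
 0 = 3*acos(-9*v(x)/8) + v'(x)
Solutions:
 Integral(1/acos(-9*_y/8), (_y, v(x))) = C1 - 3*x


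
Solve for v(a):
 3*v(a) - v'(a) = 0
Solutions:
 v(a) = C1*exp(3*a)


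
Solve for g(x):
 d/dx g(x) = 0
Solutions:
 g(x) = C1


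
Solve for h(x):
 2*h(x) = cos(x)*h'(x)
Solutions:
 h(x) = C1*(sin(x) + 1)/(sin(x) - 1)


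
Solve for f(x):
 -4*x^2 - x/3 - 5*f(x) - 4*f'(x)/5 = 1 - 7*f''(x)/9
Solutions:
 f(x) = C1*exp(3*x*(6 - sqrt(911))/35) + C2*exp(3*x*(6 + sqrt(911))/35) - 4*x^2/5 + 71*x/375 - 13477/28125


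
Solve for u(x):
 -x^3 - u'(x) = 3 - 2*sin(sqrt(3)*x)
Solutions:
 u(x) = C1 - x^4/4 - 3*x - 2*sqrt(3)*cos(sqrt(3)*x)/3


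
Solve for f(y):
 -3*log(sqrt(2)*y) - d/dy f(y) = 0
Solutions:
 f(y) = C1 - 3*y*log(y) - 3*y*log(2)/2 + 3*y


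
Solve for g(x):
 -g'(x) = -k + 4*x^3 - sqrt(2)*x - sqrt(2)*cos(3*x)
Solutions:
 g(x) = C1 + k*x - x^4 + sqrt(2)*x^2/2 + sqrt(2)*sin(3*x)/3


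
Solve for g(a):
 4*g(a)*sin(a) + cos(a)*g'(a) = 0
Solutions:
 g(a) = C1*cos(a)^4


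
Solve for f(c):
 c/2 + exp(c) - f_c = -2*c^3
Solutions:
 f(c) = C1 + c^4/2 + c^2/4 + exp(c)


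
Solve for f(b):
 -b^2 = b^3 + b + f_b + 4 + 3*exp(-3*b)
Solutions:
 f(b) = C1 - b^4/4 - b^3/3 - b^2/2 - 4*b + exp(-3*b)


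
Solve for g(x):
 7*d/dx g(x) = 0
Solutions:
 g(x) = C1


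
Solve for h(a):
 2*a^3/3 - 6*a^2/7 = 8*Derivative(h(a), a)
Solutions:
 h(a) = C1 + a^4/48 - a^3/28


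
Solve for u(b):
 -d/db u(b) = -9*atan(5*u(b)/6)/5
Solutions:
 Integral(1/atan(5*_y/6), (_y, u(b))) = C1 + 9*b/5


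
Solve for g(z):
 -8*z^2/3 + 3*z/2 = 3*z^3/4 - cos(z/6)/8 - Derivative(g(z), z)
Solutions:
 g(z) = C1 + 3*z^4/16 + 8*z^3/9 - 3*z^2/4 - 3*sin(z/6)/4


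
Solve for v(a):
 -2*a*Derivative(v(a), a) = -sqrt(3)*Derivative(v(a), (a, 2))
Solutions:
 v(a) = C1 + C2*erfi(3^(3/4)*a/3)


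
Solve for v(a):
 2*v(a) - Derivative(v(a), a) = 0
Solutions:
 v(a) = C1*exp(2*a)


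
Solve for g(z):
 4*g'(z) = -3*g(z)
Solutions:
 g(z) = C1*exp(-3*z/4)


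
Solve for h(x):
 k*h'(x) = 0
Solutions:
 h(x) = C1


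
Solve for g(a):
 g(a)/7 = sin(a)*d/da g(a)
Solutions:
 g(a) = C1*(cos(a) - 1)^(1/14)/(cos(a) + 1)^(1/14)


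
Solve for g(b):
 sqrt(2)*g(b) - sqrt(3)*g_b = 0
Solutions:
 g(b) = C1*exp(sqrt(6)*b/3)


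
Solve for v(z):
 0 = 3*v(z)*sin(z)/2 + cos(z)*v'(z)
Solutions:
 v(z) = C1*cos(z)^(3/2)


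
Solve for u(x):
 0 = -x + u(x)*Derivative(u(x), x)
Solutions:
 u(x) = -sqrt(C1 + x^2)
 u(x) = sqrt(C1 + x^2)


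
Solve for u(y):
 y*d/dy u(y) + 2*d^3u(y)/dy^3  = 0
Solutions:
 u(y) = C1 + Integral(C2*airyai(-2^(2/3)*y/2) + C3*airybi(-2^(2/3)*y/2), y)


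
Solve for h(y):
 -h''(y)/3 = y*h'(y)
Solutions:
 h(y) = C1 + C2*erf(sqrt(6)*y/2)


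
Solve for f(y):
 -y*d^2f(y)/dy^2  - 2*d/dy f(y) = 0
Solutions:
 f(y) = C1 + C2/y


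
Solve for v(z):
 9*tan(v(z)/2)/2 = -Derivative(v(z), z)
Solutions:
 v(z) = -2*asin(C1*exp(-9*z/4)) + 2*pi
 v(z) = 2*asin(C1*exp(-9*z/4))


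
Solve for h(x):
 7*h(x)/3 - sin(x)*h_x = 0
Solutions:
 h(x) = C1*(cos(x) - 1)^(7/6)/(cos(x) + 1)^(7/6)


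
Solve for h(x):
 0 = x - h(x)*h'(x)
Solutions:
 h(x) = -sqrt(C1 + x^2)
 h(x) = sqrt(C1 + x^2)


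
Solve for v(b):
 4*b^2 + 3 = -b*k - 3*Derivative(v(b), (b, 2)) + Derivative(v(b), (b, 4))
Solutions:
 v(b) = C1 + C2*b + C3*exp(-sqrt(3)*b) + C4*exp(sqrt(3)*b) - b^4/9 - b^3*k/18 - 17*b^2/18


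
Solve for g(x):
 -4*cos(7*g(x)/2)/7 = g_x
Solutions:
 g(x) = -2*asin((C1 + exp(4*x))/(C1 - exp(4*x)))/7 + 2*pi/7
 g(x) = 2*asin((C1 + exp(4*x))/(C1 - exp(4*x)))/7


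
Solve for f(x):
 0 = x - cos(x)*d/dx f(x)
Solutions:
 f(x) = C1 + Integral(x/cos(x), x)


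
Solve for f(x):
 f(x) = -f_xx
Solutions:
 f(x) = C1*sin(x) + C2*cos(x)


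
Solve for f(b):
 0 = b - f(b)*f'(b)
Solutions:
 f(b) = -sqrt(C1 + b^2)
 f(b) = sqrt(C1 + b^2)


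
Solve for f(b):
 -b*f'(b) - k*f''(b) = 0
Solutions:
 f(b) = C1 + C2*sqrt(k)*erf(sqrt(2)*b*sqrt(1/k)/2)


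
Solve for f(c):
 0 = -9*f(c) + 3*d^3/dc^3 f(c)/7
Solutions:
 f(c) = C3*exp(21^(1/3)*c) + (C1*sin(3^(5/6)*7^(1/3)*c/2) + C2*cos(3^(5/6)*7^(1/3)*c/2))*exp(-21^(1/3)*c/2)


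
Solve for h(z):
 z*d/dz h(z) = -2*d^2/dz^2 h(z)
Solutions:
 h(z) = C1 + C2*erf(z/2)


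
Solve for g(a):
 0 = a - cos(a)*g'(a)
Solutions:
 g(a) = C1 + Integral(a/cos(a), a)


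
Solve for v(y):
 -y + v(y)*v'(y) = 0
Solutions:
 v(y) = -sqrt(C1 + y^2)
 v(y) = sqrt(C1 + y^2)


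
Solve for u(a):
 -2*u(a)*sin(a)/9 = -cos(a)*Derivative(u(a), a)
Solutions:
 u(a) = C1/cos(a)^(2/9)


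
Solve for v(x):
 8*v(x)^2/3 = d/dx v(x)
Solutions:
 v(x) = -3/(C1 + 8*x)


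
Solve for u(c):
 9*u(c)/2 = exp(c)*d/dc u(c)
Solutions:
 u(c) = C1*exp(-9*exp(-c)/2)


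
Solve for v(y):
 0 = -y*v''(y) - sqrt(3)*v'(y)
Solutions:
 v(y) = C1 + C2*y^(1 - sqrt(3))


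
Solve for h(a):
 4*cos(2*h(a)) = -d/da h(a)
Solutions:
 h(a) = -asin((C1 + exp(16*a))/(C1 - exp(16*a)))/2 + pi/2
 h(a) = asin((C1 + exp(16*a))/(C1 - exp(16*a)))/2


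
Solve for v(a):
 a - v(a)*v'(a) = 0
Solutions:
 v(a) = -sqrt(C1 + a^2)
 v(a) = sqrt(C1 + a^2)


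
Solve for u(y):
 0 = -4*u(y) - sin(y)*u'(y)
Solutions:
 u(y) = C1*(cos(y)^2 + 2*cos(y) + 1)/(cos(y)^2 - 2*cos(y) + 1)


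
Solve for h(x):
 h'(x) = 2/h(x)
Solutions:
 h(x) = -sqrt(C1 + 4*x)
 h(x) = sqrt(C1 + 4*x)


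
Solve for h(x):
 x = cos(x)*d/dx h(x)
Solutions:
 h(x) = C1 + Integral(x/cos(x), x)


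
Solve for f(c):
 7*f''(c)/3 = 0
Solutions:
 f(c) = C1 + C2*c


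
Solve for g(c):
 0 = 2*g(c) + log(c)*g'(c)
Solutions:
 g(c) = C1*exp(-2*li(c))


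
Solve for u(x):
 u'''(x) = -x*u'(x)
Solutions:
 u(x) = C1 + Integral(C2*airyai(-x) + C3*airybi(-x), x)


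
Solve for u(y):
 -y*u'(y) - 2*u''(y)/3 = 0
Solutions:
 u(y) = C1 + C2*erf(sqrt(3)*y/2)


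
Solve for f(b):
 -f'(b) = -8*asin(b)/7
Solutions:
 f(b) = C1 + 8*b*asin(b)/7 + 8*sqrt(1 - b^2)/7


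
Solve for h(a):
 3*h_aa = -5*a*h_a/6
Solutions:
 h(a) = C1 + C2*erf(sqrt(5)*a/6)


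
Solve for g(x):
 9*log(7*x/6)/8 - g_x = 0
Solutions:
 g(x) = C1 + 9*x*log(x)/8 - 9*x*log(6)/8 - 9*x/8 + 9*x*log(7)/8


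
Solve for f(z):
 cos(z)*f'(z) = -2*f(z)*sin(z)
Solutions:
 f(z) = C1*cos(z)^2


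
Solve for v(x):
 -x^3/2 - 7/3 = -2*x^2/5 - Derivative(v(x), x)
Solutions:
 v(x) = C1 + x^4/8 - 2*x^3/15 + 7*x/3


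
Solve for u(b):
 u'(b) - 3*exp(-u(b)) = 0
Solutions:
 u(b) = log(C1 + 3*b)


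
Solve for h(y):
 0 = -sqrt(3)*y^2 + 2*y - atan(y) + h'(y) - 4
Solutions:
 h(y) = C1 + sqrt(3)*y^3/3 - y^2 + y*atan(y) + 4*y - log(y^2 + 1)/2


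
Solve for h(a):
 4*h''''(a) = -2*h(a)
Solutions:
 h(a) = (C1*sin(2^(1/4)*a/2) + C2*cos(2^(1/4)*a/2))*exp(-2^(1/4)*a/2) + (C3*sin(2^(1/4)*a/2) + C4*cos(2^(1/4)*a/2))*exp(2^(1/4)*a/2)


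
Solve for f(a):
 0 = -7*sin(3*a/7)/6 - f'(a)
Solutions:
 f(a) = C1 + 49*cos(3*a/7)/18


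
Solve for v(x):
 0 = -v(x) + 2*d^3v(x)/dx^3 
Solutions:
 v(x) = C3*exp(2^(2/3)*x/2) + (C1*sin(2^(2/3)*sqrt(3)*x/4) + C2*cos(2^(2/3)*sqrt(3)*x/4))*exp(-2^(2/3)*x/4)


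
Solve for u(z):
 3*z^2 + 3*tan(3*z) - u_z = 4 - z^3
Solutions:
 u(z) = C1 + z^4/4 + z^3 - 4*z - log(cos(3*z))


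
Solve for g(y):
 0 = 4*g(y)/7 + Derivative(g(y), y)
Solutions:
 g(y) = C1*exp(-4*y/7)


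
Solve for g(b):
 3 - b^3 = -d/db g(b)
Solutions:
 g(b) = C1 + b^4/4 - 3*b


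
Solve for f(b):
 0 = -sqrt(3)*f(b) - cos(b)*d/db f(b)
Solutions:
 f(b) = C1*(sin(b) - 1)^(sqrt(3)/2)/(sin(b) + 1)^(sqrt(3)/2)


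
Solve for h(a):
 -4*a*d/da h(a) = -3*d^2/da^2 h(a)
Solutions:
 h(a) = C1 + C2*erfi(sqrt(6)*a/3)


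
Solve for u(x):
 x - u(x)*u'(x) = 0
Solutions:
 u(x) = -sqrt(C1 + x^2)
 u(x) = sqrt(C1 + x^2)


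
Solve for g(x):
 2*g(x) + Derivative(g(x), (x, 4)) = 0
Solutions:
 g(x) = (C1*sin(2^(3/4)*x/2) + C2*cos(2^(3/4)*x/2))*exp(-2^(3/4)*x/2) + (C3*sin(2^(3/4)*x/2) + C4*cos(2^(3/4)*x/2))*exp(2^(3/4)*x/2)


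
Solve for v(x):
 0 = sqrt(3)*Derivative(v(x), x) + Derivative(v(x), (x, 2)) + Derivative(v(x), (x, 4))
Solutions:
 v(x) = C1 + C2*exp(2^(1/3)*sqrt(3)*x*(-2/(9 + sqrt(85))^(1/3) + 2^(1/3)*(9 + sqrt(85))^(1/3))/12)*sin(2^(1/3)*x*(2/(9 + sqrt(85))^(1/3) + 2^(1/3)*(9 + sqrt(85))^(1/3))/4) + C3*exp(2^(1/3)*sqrt(3)*x*(-2/(9 + sqrt(85))^(1/3) + 2^(1/3)*(9 + sqrt(85))^(1/3))/12)*cos(2^(1/3)*x*(2/(9 + sqrt(85))^(1/3) + 2^(1/3)*(9 + sqrt(85))^(1/3))/4) + C4*exp(-2^(1/3)*sqrt(3)*x*(-2/(9 + sqrt(85))^(1/3) + 2^(1/3)*(9 + sqrt(85))^(1/3))/6)


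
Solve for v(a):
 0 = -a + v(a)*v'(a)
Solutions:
 v(a) = -sqrt(C1 + a^2)
 v(a) = sqrt(C1 + a^2)


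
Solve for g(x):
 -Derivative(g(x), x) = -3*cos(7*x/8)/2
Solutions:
 g(x) = C1 + 12*sin(7*x/8)/7


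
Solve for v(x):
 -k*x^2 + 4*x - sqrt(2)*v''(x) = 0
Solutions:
 v(x) = C1 + C2*x - sqrt(2)*k*x^4/24 + sqrt(2)*x^3/3


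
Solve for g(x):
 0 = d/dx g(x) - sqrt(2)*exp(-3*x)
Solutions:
 g(x) = C1 - sqrt(2)*exp(-3*x)/3


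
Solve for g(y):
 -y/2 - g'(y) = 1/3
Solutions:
 g(y) = C1 - y^2/4 - y/3


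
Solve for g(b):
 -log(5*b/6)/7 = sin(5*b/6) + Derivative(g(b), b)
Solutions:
 g(b) = C1 - b*log(b)/7 - b*log(5)/7 + b/7 + b*log(6)/7 + 6*cos(5*b/6)/5


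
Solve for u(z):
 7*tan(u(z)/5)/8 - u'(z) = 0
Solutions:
 u(z) = -5*asin(C1*exp(7*z/40)) + 5*pi
 u(z) = 5*asin(C1*exp(7*z/40))


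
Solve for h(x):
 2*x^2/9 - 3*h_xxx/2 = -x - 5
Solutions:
 h(x) = C1 + C2*x + C3*x^2 + x^5/405 + x^4/36 + 5*x^3/9


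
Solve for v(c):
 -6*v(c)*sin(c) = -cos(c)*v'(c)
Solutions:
 v(c) = C1/cos(c)^6


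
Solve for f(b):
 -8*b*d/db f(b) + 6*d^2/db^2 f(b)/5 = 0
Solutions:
 f(b) = C1 + C2*erfi(sqrt(30)*b/3)


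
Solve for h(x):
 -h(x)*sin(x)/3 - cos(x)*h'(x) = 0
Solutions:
 h(x) = C1*cos(x)^(1/3)


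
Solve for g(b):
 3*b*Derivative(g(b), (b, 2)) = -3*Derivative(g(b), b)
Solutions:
 g(b) = C1 + C2*log(b)


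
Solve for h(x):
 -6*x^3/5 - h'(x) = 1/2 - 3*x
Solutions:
 h(x) = C1 - 3*x^4/10 + 3*x^2/2 - x/2


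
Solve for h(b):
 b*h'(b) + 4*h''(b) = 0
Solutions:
 h(b) = C1 + C2*erf(sqrt(2)*b/4)


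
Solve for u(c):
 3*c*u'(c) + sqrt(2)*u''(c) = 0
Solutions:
 u(c) = C1 + C2*erf(2^(1/4)*sqrt(3)*c/2)


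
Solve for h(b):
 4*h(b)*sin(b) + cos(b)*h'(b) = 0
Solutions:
 h(b) = C1*cos(b)^4


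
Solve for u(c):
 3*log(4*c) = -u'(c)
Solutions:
 u(c) = C1 - 3*c*log(c) - c*log(64) + 3*c


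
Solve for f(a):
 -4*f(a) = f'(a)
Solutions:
 f(a) = C1*exp(-4*a)


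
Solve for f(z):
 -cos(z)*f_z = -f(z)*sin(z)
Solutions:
 f(z) = C1/cos(z)


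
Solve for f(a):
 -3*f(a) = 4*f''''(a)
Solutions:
 f(a) = (C1*sin(3^(1/4)*a/2) + C2*cos(3^(1/4)*a/2))*exp(-3^(1/4)*a/2) + (C3*sin(3^(1/4)*a/2) + C4*cos(3^(1/4)*a/2))*exp(3^(1/4)*a/2)


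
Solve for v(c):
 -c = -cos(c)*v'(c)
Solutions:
 v(c) = C1 + Integral(c/cos(c), c)


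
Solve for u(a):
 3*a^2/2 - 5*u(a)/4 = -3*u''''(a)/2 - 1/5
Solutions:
 u(a) = C1*exp(-5^(1/4)*6^(3/4)*a/6) + C2*exp(5^(1/4)*6^(3/4)*a/6) + C3*sin(5^(1/4)*6^(3/4)*a/6) + C4*cos(5^(1/4)*6^(3/4)*a/6) + 6*a^2/5 + 4/25


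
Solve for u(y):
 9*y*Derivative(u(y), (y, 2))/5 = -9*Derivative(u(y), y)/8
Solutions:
 u(y) = C1 + C2*y^(3/8)


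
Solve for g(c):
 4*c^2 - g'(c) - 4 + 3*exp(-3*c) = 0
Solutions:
 g(c) = C1 + 4*c^3/3 - 4*c - exp(-3*c)


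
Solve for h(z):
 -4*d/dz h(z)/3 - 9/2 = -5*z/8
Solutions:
 h(z) = C1 + 15*z^2/64 - 27*z/8


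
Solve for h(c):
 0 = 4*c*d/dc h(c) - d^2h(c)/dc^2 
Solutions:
 h(c) = C1 + C2*erfi(sqrt(2)*c)


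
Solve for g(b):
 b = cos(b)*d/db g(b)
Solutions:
 g(b) = C1 + Integral(b/cos(b), b)


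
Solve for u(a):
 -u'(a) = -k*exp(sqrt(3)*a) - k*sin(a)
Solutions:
 u(a) = C1 + sqrt(3)*k*exp(sqrt(3)*a)/3 - k*cos(a)


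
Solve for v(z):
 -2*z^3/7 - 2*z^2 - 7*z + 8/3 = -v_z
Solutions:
 v(z) = C1 + z^4/14 + 2*z^3/3 + 7*z^2/2 - 8*z/3


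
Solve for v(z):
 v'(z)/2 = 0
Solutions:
 v(z) = C1


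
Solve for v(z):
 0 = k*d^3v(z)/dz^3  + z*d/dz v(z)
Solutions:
 v(z) = C1 + Integral(C2*airyai(z*(-1/k)^(1/3)) + C3*airybi(z*(-1/k)^(1/3)), z)


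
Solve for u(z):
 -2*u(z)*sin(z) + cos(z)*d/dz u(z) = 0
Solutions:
 u(z) = C1/cos(z)^2


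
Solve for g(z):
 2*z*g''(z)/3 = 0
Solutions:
 g(z) = C1 + C2*z


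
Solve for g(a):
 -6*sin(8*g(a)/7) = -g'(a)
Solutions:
 -6*a + 7*log(cos(8*g(a)/7) - 1)/16 - 7*log(cos(8*g(a)/7) + 1)/16 = C1


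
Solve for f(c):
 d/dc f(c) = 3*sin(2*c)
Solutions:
 f(c) = C1 - 3*cos(2*c)/2


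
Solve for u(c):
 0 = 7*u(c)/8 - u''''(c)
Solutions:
 u(c) = C1*exp(-14^(1/4)*c/2) + C2*exp(14^(1/4)*c/2) + C3*sin(14^(1/4)*c/2) + C4*cos(14^(1/4)*c/2)


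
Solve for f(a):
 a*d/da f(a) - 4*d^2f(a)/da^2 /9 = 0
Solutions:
 f(a) = C1 + C2*erfi(3*sqrt(2)*a/4)


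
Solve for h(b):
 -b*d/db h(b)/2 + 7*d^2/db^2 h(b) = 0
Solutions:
 h(b) = C1 + C2*erfi(sqrt(7)*b/14)


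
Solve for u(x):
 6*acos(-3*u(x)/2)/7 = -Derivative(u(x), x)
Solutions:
 Integral(1/acos(-3*_y/2), (_y, u(x))) = C1 - 6*x/7


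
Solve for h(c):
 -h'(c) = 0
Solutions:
 h(c) = C1


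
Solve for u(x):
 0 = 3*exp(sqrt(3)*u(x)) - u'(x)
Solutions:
 u(x) = sqrt(3)*(2*log(-1/(C1 + 3*x)) - log(3))/6


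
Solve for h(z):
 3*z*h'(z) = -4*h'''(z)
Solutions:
 h(z) = C1 + Integral(C2*airyai(-6^(1/3)*z/2) + C3*airybi(-6^(1/3)*z/2), z)


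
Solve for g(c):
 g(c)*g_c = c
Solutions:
 g(c) = -sqrt(C1 + c^2)
 g(c) = sqrt(C1 + c^2)


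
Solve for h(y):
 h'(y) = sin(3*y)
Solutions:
 h(y) = C1 - cos(3*y)/3


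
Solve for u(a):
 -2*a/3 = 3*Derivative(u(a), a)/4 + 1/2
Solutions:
 u(a) = C1 - 4*a^2/9 - 2*a/3


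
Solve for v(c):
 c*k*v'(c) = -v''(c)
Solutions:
 v(c) = Piecewise((-sqrt(2)*sqrt(pi)*C1*erf(sqrt(2)*c*sqrt(k)/2)/(2*sqrt(k)) - C2, (k > 0) | (k < 0)), (-C1*c - C2, True))


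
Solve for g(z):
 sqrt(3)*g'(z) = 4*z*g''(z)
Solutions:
 g(z) = C1 + C2*z^(sqrt(3)/4 + 1)


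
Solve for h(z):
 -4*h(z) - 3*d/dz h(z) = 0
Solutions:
 h(z) = C1*exp(-4*z/3)


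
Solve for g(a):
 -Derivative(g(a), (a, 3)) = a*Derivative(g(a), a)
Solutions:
 g(a) = C1 + Integral(C2*airyai(-a) + C3*airybi(-a), a)


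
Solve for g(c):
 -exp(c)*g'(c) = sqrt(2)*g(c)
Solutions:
 g(c) = C1*exp(sqrt(2)*exp(-c))


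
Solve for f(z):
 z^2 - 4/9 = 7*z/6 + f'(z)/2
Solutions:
 f(z) = C1 + 2*z^3/3 - 7*z^2/6 - 8*z/9


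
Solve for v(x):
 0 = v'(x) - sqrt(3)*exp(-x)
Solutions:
 v(x) = C1 - sqrt(3)*exp(-x)


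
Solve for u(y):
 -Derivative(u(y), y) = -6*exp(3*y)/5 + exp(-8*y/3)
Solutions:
 u(y) = C1 + 2*exp(3*y)/5 + 3*exp(-8*y/3)/8


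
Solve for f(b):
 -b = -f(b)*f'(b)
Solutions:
 f(b) = -sqrt(C1 + b^2)
 f(b) = sqrt(C1 + b^2)


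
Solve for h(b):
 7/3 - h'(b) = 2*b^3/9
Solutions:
 h(b) = C1 - b^4/18 + 7*b/3


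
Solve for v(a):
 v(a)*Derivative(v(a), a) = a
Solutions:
 v(a) = -sqrt(C1 + a^2)
 v(a) = sqrt(C1 + a^2)


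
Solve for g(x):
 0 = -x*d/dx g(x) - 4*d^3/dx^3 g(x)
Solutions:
 g(x) = C1 + Integral(C2*airyai(-2^(1/3)*x/2) + C3*airybi(-2^(1/3)*x/2), x)


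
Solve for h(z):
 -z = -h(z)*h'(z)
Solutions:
 h(z) = -sqrt(C1 + z^2)
 h(z) = sqrt(C1 + z^2)


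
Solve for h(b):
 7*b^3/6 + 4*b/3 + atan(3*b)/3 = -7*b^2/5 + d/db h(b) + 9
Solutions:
 h(b) = C1 + 7*b^4/24 + 7*b^3/15 + 2*b^2/3 + b*atan(3*b)/3 - 9*b - log(9*b^2 + 1)/18


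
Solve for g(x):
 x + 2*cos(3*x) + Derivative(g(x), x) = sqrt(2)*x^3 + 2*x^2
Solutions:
 g(x) = C1 + sqrt(2)*x^4/4 + 2*x^3/3 - x^2/2 - 2*sin(3*x)/3


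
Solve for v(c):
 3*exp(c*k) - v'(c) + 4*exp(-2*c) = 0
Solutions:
 v(c) = C1 - 2*exp(-2*c) + 3*exp(c*k)/k


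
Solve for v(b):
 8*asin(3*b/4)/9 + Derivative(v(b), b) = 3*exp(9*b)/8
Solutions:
 v(b) = C1 - 8*b*asin(3*b/4)/9 - 8*sqrt(16 - 9*b^2)/27 + exp(9*b)/24


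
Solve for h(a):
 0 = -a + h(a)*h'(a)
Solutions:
 h(a) = -sqrt(C1 + a^2)
 h(a) = sqrt(C1 + a^2)


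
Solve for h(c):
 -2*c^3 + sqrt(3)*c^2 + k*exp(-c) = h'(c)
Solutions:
 h(c) = C1 - c^4/2 + sqrt(3)*c^3/3 - k*exp(-c)


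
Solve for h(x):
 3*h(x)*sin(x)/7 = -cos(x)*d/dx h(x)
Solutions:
 h(x) = C1*cos(x)^(3/7)


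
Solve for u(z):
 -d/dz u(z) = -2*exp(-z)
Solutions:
 u(z) = C1 - 2*exp(-z)


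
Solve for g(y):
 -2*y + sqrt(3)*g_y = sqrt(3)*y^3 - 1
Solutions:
 g(y) = C1 + y^4/4 + sqrt(3)*y^2/3 - sqrt(3)*y/3


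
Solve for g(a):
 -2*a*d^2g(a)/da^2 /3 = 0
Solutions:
 g(a) = C1 + C2*a


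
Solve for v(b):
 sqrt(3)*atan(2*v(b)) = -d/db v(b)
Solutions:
 Integral(1/atan(2*_y), (_y, v(b))) = C1 - sqrt(3)*b


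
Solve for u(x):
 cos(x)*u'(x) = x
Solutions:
 u(x) = C1 + Integral(x/cos(x), x)


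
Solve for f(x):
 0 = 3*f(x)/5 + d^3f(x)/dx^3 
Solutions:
 f(x) = C3*exp(-3^(1/3)*5^(2/3)*x/5) + (C1*sin(3^(5/6)*5^(2/3)*x/10) + C2*cos(3^(5/6)*5^(2/3)*x/10))*exp(3^(1/3)*5^(2/3)*x/10)


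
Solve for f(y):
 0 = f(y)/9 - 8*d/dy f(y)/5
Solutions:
 f(y) = C1*exp(5*y/72)


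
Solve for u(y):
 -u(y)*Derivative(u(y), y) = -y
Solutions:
 u(y) = -sqrt(C1 + y^2)
 u(y) = sqrt(C1 + y^2)


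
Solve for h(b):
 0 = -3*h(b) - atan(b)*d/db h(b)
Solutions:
 h(b) = C1*exp(-3*Integral(1/atan(b), b))


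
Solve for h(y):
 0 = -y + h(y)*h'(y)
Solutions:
 h(y) = -sqrt(C1 + y^2)
 h(y) = sqrt(C1 + y^2)


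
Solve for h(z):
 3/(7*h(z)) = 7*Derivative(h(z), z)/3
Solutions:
 h(z) = -sqrt(C1 + 18*z)/7
 h(z) = sqrt(C1 + 18*z)/7


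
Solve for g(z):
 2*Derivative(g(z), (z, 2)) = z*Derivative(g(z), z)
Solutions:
 g(z) = C1 + C2*erfi(z/2)


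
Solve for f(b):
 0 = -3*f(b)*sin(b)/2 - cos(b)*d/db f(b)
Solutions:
 f(b) = C1*cos(b)^(3/2)


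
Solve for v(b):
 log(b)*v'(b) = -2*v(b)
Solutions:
 v(b) = C1*exp(-2*li(b))


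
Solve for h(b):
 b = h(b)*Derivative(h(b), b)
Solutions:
 h(b) = -sqrt(C1 + b^2)
 h(b) = sqrt(C1 + b^2)


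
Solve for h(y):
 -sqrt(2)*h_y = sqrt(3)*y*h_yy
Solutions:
 h(y) = C1 + C2*y^(1 - sqrt(6)/3)


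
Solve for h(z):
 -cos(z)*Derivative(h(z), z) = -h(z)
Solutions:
 h(z) = C1*sqrt(sin(z) + 1)/sqrt(sin(z) - 1)


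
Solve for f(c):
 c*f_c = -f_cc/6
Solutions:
 f(c) = C1 + C2*erf(sqrt(3)*c)


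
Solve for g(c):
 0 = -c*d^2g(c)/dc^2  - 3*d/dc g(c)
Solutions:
 g(c) = C1 + C2/c^2


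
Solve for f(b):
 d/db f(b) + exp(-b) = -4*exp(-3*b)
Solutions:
 f(b) = C1 + exp(-b) + 4*exp(-3*b)/3


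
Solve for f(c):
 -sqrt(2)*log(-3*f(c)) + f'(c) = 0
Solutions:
 -sqrt(2)*Integral(1/(log(-_y) + log(3)), (_y, f(c)))/2 = C1 - c


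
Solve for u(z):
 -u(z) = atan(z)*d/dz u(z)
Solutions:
 u(z) = C1*exp(-Integral(1/atan(z), z))


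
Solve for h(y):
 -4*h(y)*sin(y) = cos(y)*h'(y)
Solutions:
 h(y) = C1*cos(y)^4


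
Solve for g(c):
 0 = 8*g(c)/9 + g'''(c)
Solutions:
 g(c) = C3*exp(-2*3^(1/3)*c/3) + (C1*sin(3^(5/6)*c/3) + C2*cos(3^(5/6)*c/3))*exp(3^(1/3)*c/3)


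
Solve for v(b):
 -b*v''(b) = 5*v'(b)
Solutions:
 v(b) = C1 + C2/b^4


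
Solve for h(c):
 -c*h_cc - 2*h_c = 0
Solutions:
 h(c) = C1 + C2/c


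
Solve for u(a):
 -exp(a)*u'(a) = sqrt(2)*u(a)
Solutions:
 u(a) = C1*exp(sqrt(2)*exp(-a))


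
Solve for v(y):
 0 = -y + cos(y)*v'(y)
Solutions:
 v(y) = C1 + Integral(y/cos(y), y)


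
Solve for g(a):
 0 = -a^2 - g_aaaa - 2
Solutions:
 g(a) = C1 + C2*a + C3*a^2 + C4*a^3 - a^6/360 - a^4/12


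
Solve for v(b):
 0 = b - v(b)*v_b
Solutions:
 v(b) = -sqrt(C1 + b^2)
 v(b) = sqrt(C1 + b^2)


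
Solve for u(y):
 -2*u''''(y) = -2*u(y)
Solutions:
 u(y) = C1*exp(-y) + C2*exp(y) + C3*sin(y) + C4*cos(y)


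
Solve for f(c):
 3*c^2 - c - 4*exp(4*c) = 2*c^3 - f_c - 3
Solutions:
 f(c) = C1 + c^4/2 - c^3 + c^2/2 - 3*c + exp(4*c)


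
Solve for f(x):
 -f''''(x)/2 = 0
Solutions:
 f(x) = C1 + C2*x + C3*x^2 + C4*x^3


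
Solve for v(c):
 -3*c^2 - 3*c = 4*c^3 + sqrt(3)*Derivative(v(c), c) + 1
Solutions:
 v(c) = C1 - sqrt(3)*c^4/3 - sqrt(3)*c^3/3 - sqrt(3)*c^2/2 - sqrt(3)*c/3


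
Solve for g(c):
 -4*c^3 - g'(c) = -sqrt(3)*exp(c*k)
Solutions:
 g(c) = C1 - c^4 + sqrt(3)*exp(c*k)/k


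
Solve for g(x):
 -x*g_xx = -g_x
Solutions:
 g(x) = C1 + C2*x^2


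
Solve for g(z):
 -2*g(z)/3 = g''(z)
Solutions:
 g(z) = C1*sin(sqrt(6)*z/3) + C2*cos(sqrt(6)*z/3)


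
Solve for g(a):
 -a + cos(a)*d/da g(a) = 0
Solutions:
 g(a) = C1 + Integral(a/cos(a), a)


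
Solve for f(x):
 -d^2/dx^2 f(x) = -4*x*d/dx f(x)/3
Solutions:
 f(x) = C1 + C2*erfi(sqrt(6)*x/3)


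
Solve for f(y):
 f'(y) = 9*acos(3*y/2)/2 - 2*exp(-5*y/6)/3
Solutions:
 f(y) = C1 + 9*y*acos(3*y/2)/2 - 3*sqrt(4 - 9*y^2)/2 + 4*exp(-5*y/6)/5


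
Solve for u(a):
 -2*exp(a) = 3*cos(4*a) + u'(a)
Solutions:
 u(a) = C1 - 2*exp(a) - 3*sin(4*a)/4


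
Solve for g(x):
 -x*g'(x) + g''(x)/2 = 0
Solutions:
 g(x) = C1 + C2*erfi(x)


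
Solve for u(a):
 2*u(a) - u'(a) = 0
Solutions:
 u(a) = C1*exp(2*a)


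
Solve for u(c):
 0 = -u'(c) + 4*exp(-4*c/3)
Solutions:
 u(c) = C1 - 3*exp(-4*c/3)


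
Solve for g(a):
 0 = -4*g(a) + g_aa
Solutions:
 g(a) = C1*exp(-2*a) + C2*exp(2*a)


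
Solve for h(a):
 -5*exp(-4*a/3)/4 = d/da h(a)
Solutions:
 h(a) = C1 + 15*exp(-4*a/3)/16


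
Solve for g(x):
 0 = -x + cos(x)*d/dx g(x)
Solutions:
 g(x) = C1 + Integral(x/cos(x), x)


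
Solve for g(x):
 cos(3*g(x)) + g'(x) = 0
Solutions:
 g(x) = -asin((C1 + exp(6*x))/(C1 - exp(6*x)))/3 + pi/3
 g(x) = asin((C1 + exp(6*x))/(C1 - exp(6*x)))/3


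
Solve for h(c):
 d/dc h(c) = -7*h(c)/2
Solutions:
 h(c) = C1*exp(-7*c/2)


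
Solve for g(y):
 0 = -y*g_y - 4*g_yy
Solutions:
 g(y) = C1 + C2*erf(sqrt(2)*y/4)


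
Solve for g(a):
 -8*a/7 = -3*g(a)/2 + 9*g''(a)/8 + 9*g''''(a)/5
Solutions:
 g(a) = C1*exp(-sqrt(3)*a*sqrt(-15 + sqrt(2145))/12) + C2*exp(sqrt(3)*a*sqrt(-15 + sqrt(2145))/12) + C3*sin(sqrt(3)*a*sqrt(15 + sqrt(2145))/12) + C4*cos(sqrt(3)*a*sqrt(15 + sqrt(2145))/12) + 16*a/21


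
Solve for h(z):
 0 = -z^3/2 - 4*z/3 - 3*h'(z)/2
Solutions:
 h(z) = C1 - z^4/12 - 4*z^2/9


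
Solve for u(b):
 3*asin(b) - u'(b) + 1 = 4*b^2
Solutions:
 u(b) = C1 - 4*b^3/3 + 3*b*asin(b) + b + 3*sqrt(1 - b^2)


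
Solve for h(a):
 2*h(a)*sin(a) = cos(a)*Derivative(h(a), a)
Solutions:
 h(a) = C1/cos(a)^2


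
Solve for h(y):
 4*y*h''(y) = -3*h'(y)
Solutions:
 h(y) = C1 + C2*y^(1/4)


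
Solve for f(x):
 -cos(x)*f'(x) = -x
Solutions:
 f(x) = C1 + Integral(x/cos(x), x)


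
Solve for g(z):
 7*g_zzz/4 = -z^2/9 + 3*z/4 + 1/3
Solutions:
 g(z) = C1 + C2*z + C3*z^2 - z^5/945 + z^4/56 + 2*z^3/63


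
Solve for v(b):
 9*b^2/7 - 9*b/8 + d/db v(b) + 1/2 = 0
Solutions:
 v(b) = C1 - 3*b^3/7 + 9*b^2/16 - b/2


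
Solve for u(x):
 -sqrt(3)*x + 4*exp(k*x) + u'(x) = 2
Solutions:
 u(x) = C1 + sqrt(3)*x^2/2 + 2*x - 4*exp(k*x)/k


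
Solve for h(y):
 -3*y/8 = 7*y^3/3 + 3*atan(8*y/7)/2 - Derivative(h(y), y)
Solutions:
 h(y) = C1 + 7*y^4/12 + 3*y^2/16 + 3*y*atan(8*y/7)/2 - 21*log(64*y^2 + 49)/32


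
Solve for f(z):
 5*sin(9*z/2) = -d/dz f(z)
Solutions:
 f(z) = C1 + 10*cos(9*z/2)/9


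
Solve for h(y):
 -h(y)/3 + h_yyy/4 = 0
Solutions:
 h(y) = C3*exp(6^(2/3)*y/3) + (C1*sin(2^(2/3)*3^(1/6)*y/2) + C2*cos(2^(2/3)*3^(1/6)*y/2))*exp(-6^(2/3)*y/6)


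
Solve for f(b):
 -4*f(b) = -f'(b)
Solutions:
 f(b) = C1*exp(4*b)


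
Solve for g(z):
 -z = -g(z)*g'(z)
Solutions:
 g(z) = -sqrt(C1 + z^2)
 g(z) = sqrt(C1 + z^2)


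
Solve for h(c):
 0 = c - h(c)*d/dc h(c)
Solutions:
 h(c) = -sqrt(C1 + c^2)
 h(c) = sqrt(C1 + c^2)


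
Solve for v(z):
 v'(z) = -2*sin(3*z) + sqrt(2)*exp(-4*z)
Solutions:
 v(z) = C1 + 2*cos(3*z)/3 - sqrt(2)*exp(-4*z)/4


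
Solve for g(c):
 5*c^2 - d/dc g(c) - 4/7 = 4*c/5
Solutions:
 g(c) = C1 + 5*c^3/3 - 2*c^2/5 - 4*c/7


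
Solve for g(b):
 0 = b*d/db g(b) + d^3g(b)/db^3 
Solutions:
 g(b) = C1 + Integral(C2*airyai(-b) + C3*airybi(-b), b)


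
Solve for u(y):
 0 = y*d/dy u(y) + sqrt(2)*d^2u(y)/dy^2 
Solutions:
 u(y) = C1 + C2*erf(2^(1/4)*y/2)


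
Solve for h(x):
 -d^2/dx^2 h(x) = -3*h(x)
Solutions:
 h(x) = C1*exp(-sqrt(3)*x) + C2*exp(sqrt(3)*x)


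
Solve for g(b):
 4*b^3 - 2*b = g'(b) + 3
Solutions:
 g(b) = C1 + b^4 - b^2 - 3*b


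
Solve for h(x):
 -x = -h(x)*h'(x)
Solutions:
 h(x) = -sqrt(C1 + x^2)
 h(x) = sqrt(C1 + x^2)


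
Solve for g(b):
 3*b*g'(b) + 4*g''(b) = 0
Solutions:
 g(b) = C1 + C2*erf(sqrt(6)*b/4)


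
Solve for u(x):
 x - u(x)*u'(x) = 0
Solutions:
 u(x) = -sqrt(C1 + x^2)
 u(x) = sqrt(C1 + x^2)


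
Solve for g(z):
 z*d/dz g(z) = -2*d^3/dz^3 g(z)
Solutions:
 g(z) = C1 + Integral(C2*airyai(-2^(2/3)*z/2) + C3*airybi(-2^(2/3)*z/2), z)


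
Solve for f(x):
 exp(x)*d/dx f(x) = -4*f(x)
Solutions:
 f(x) = C1*exp(4*exp(-x))


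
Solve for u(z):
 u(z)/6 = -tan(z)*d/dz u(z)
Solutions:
 u(z) = C1/sin(z)^(1/6)


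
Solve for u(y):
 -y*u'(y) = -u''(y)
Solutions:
 u(y) = C1 + C2*erfi(sqrt(2)*y/2)


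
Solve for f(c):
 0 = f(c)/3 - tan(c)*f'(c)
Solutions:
 f(c) = C1*sin(c)^(1/3)


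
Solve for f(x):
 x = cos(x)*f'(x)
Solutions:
 f(x) = C1 + Integral(x/cos(x), x)


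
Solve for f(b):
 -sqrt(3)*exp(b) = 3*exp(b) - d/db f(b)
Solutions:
 f(b) = C1 + sqrt(3)*exp(b) + 3*exp(b)


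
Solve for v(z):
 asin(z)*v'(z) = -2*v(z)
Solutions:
 v(z) = C1*exp(-2*Integral(1/asin(z), z))


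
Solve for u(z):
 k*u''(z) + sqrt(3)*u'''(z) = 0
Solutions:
 u(z) = C1 + C2*z + C3*exp(-sqrt(3)*k*z/3)


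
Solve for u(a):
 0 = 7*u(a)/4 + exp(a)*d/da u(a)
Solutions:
 u(a) = C1*exp(7*exp(-a)/4)


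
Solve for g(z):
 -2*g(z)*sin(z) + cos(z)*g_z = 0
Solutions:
 g(z) = C1/cos(z)^2


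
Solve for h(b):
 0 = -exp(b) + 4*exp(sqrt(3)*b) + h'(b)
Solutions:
 h(b) = C1 + exp(b) - 4*sqrt(3)*exp(sqrt(3)*b)/3


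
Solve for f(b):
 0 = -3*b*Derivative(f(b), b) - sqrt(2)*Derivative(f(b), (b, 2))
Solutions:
 f(b) = C1 + C2*erf(2^(1/4)*sqrt(3)*b/2)


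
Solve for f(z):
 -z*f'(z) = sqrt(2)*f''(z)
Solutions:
 f(z) = C1 + C2*erf(2^(1/4)*z/2)


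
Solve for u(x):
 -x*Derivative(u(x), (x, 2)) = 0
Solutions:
 u(x) = C1 + C2*x


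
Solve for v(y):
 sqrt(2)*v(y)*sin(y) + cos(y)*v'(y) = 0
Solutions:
 v(y) = C1*cos(y)^(sqrt(2))


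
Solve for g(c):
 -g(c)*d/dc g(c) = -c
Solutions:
 g(c) = -sqrt(C1 + c^2)
 g(c) = sqrt(C1 + c^2)


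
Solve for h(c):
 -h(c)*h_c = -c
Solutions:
 h(c) = -sqrt(C1 + c^2)
 h(c) = sqrt(C1 + c^2)


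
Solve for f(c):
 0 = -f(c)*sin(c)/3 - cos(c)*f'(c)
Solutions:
 f(c) = C1*cos(c)^(1/3)


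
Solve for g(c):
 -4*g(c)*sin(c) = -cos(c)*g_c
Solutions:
 g(c) = C1/cos(c)^4


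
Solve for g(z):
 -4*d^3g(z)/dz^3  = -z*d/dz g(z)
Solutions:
 g(z) = C1 + Integral(C2*airyai(2^(1/3)*z/2) + C3*airybi(2^(1/3)*z/2), z)


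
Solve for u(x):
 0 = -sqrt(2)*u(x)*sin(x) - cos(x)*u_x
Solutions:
 u(x) = C1*cos(x)^(sqrt(2))


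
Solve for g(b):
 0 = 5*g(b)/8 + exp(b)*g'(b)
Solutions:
 g(b) = C1*exp(5*exp(-b)/8)


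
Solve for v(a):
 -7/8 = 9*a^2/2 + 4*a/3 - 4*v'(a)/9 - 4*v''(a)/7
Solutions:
 v(a) = C1 + C2*exp(-7*a/9) + 27*a^3/8 - 645*a^2/56 + 49527*a/1568


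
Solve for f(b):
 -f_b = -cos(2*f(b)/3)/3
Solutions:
 -b/3 - 3*log(sin(2*f(b)/3) - 1)/4 + 3*log(sin(2*f(b)/3) + 1)/4 = C1


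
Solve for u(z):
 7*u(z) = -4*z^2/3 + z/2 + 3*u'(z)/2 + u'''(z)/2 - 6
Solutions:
 u(z) = C3*exp(2*z) - 4*z^2/21 - z/98 + (C1*sin(sqrt(6)*z) + C2*cos(sqrt(6)*z))*exp(-z) - 1179/1372


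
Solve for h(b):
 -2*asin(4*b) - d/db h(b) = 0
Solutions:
 h(b) = C1 - 2*b*asin(4*b) - sqrt(1 - 16*b^2)/2


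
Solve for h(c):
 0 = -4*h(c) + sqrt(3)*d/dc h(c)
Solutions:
 h(c) = C1*exp(4*sqrt(3)*c/3)


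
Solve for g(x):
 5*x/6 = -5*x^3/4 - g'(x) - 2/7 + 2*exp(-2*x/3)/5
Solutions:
 g(x) = C1 - 5*x^4/16 - 5*x^2/12 - 2*x/7 - 3*exp(-2*x/3)/5


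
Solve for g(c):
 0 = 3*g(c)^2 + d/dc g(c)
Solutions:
 g(c) = 1/(C1 + 3*c)


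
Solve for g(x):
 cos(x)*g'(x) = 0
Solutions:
 g(x) = C1


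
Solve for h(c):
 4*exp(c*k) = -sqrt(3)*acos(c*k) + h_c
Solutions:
 h(c) = C1 + 4*Piecewise((exp(c*k)/k, Ne(k, 0)), (c, True)) + sqrt(3)*Piecewise((c*acos(c*k) - sqrt(-c^2*k^2 + 1)/k, Ne(k, 0)), (pi*c/2, True))


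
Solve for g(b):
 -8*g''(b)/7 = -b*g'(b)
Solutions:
 g(b) = C1 + C2*erfi(sqrt(7)*b/4)


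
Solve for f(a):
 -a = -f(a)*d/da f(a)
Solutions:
 f(a) = -sqrt(C1 + a^2)
 f(a) = sqrt(C1 + a^2)


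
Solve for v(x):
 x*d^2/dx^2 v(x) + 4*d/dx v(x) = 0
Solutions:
 v(x) = C1 + C2/x^3


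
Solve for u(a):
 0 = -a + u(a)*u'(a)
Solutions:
 u(a) = -sqrt(C1 + a^2)
 u(a) = sqrt(C1 + a^2)


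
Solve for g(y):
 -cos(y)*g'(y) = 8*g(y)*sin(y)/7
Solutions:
 g(y) = C1*cos(y)^(8/7)


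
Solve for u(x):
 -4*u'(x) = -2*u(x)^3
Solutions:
 u(x) = -sqrt(-1/(C1 + x))
 u(x) = sqrt(-1/(C1 + x))


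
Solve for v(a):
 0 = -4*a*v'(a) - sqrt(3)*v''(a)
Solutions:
 v(a) = C1 + C2*erf(sqrt(2)*3^(3/4)*a/3)


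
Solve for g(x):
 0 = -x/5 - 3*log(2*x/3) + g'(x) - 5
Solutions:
 g(x) = C1 + x^2/10 + 3*x*log(x) + x*log(8/27) + 2*x


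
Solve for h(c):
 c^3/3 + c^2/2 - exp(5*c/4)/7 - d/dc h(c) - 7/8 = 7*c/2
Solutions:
 h(c) = C1 + c^4/12 + c^3/6 - 7*c^2/4 - 7*c/8 - 4*exp(5*c/4)/35


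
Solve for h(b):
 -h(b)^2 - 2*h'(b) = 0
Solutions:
 h(b) = 2/(C1 + b)


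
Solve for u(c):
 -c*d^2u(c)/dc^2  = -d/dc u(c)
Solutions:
 u(c) = C1 + C2*c^2


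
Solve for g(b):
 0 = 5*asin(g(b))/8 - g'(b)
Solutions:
 Integral(1/asin(_y), (_y, g(b))) = C1 + 5*b/8


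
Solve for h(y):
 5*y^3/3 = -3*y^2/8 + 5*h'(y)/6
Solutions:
 h(y) = C1 + y^4/2 + 3*y^3/20


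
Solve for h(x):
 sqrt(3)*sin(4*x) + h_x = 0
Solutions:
 h(x) = C1 + sqrt(3)*cos(4*x)/4


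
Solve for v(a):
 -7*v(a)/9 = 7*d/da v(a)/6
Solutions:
 v(a) = C1*exp(-2*a/3)


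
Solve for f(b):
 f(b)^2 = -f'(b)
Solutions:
 f(b) = 1/(C1 + b)


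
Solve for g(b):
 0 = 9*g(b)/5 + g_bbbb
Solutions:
 g(b) = (C1*sin(5^(3/4)*sqrt(6)*b/10) + C2*cos(5^(3/4)*sqrt(6)*b/10))*exp(-5^(3/4)*sqrt(6)*b/10) + (C3*sin(5^(3/4)*sqrt(6)*b/10) + C4*cos(5^(3/4)*sqrt(6)*b/10))*exp(5^(3/4)*sqrt(6)*b/10)


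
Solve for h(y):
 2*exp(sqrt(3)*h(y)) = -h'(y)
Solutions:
 h(y) = sqrt(3)*(2*log(1/(C1 + 2*y)) - log(3))/6


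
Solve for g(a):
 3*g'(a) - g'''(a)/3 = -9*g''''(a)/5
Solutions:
 g(a) = C1 + C2*exp(a*(10*2^(1/3)*5^(2/3)/(243*sqrt(531141) + 177097)^(1/3) + 20 + 2^(2/3)*5^(1/3)*(243*sqrt(531141) + 177097)^(1/3))/324)*sin(10^(1/3)*sqrt(3)*a*(-2^(1/3)*(243*sqrt(531141) + 177097)^(1/3) + 10*5^(1/3)/(243*sqrt(531141) + 177097)^(1/3))/324) + C3*exp(a*(10*2^(1/3)*5^(2/3)/(243*sqrt(531141) + 177097)^(1/3) + 20 + 2^(2/3)*5^(1/3)*(243*sqrt(531141) + 177097)^(1/3))/324)*cos(10^(1/3)*sqrt(3)*a*(-2^(1/3)*(243*sqrt(531141) + 177097)^(1/3) + 10*5^(1/3)/(243*sqrt(531141) + 177097)^(1/3))/324) + C4*exp(a*(-2^(2/3)*5^(1/3)*(243*sqrt(531141) + 177097)^(1/3) - 10*2^(1/3)*5^(2/3)/(243*sqrt(531141) + 177097)^(1/3) + 10)/162)


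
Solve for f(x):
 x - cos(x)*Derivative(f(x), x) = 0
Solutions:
 f(x) = C1 + Integral(x/cos(x), x)


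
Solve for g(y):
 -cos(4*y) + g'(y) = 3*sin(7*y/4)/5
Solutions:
 g(y) = C1 + sin(4*y)/4 - 12*cos(7*y/4)/35


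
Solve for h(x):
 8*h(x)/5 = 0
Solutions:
 h(x) = 0


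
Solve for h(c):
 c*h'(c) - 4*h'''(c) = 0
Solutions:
 h(c) = C1 + Integral(C2*airyai(2^(1/3)*c/2) + C3*airybi(2^(1/3)*c/2), c)


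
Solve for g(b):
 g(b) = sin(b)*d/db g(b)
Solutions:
 g(b) = C1*sqrt(cos(b) - 1)/sqrt(cos(b) + 1)


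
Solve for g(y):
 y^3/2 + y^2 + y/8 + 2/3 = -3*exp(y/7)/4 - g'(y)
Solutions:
 g(y) = C1 - y^4/8 - y^3/3 - y^2/16 - 2*y/3 - 21*exp(y/7)/4


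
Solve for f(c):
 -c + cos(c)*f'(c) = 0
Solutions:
 f(c) = C1 + Integral(c/cos(c), c)


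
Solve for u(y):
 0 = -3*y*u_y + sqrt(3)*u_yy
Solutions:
 u(y) = C1 + C2*erfi(sqrt(2)*3^(1/4)*y/2)


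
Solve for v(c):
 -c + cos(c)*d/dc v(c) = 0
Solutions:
 v(c) = C1 + Integral(c/cos(c), c)


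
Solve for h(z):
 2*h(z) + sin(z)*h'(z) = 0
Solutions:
 h(z) = C1*(cos(z) + 1)/(cos(z) - 1)


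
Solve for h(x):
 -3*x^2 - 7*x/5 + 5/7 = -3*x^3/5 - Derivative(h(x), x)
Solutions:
 h(x) = C1 - 3*x^4/20 + x^3 + 7*x^2/10 - 5*x/7


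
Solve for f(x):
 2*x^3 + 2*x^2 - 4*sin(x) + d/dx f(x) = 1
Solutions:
 f(x) = C1 - x^4/2 - 2*x^3/3 + x - 4*cos(x)


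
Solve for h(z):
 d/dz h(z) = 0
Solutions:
 h(z) = C1


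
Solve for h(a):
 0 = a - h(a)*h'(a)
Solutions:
 h(a) = -sqrt(C1 + a^2)
 h(a) = sqrt(C1 + a^2)


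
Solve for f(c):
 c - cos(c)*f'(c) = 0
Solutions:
 f(c) = C1 + Integral(c/cos(c), c)


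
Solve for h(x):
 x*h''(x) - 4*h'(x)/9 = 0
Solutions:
 h(x) = C1 + C2*x^(13/9)


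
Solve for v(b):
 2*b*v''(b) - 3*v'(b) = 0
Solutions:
 v(b) = C1 + C2*b^(5/2)


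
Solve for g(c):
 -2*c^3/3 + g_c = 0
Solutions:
 g(c) = C1 + c^4/6


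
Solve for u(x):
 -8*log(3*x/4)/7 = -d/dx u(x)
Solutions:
 u(x) = C1 + 8*x*log(x)/7 - 16*x*log(2)/7 - 8*x/7 + 8*x*log(3)/7


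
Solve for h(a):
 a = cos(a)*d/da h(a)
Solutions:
 h(a) = C1 + Integral(a/cos(a), a)


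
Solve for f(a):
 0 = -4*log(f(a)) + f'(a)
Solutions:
 li(f(a)) = C1 + 4*a


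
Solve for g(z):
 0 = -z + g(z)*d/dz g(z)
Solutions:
 g(z) = -sqrt(C1 + z^2)
 g(z) = sqrt(C1 + z^2)


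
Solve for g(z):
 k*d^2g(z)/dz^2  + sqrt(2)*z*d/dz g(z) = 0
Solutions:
 g(z) = C1 + C2*sqrt(k)*erf(2^(3/4)*z*sqrt(1/k)/2)


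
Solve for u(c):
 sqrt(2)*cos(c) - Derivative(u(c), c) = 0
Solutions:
 u(c) = C1 + sqrt(2)*sin(c)


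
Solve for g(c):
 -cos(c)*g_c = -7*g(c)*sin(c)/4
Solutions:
 g(c) = C1/cos(c)^(7/4)


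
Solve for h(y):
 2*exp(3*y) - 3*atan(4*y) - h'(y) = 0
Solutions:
 h(y) = C1 - 3*y*atan(4*y) + 2*exp(3*y)/3 + 3*log(16*y^2 + 1)/8


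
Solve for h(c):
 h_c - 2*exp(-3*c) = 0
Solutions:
 h(c) = C1 - 2*exp(-3*c)/3


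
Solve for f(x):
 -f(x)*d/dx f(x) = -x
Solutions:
 f(x) = -sqrt(C1 + x^2)
 f(x) = sqrt(C1 + x^2)


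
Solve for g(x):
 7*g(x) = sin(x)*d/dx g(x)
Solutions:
 g(x) = C1*sqrt(cos(x) - 1)*(cos(x)^3 - 3*cos(x)^2 + 3*cos(x) - 1)/(sqrt(cos(x) + 1)*(cos(x)^3 + 3*cos(x)^2 + 3*cos(x) + 1))


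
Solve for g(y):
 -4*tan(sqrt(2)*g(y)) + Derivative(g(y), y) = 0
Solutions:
 g(y) = sqrt(2)*(pi - asin(C1*exp(4*sqrt(2)*y)))/2
 g(y) = sqrt(2)*asin(C1*exp(4*sqrt(2)*y))/2


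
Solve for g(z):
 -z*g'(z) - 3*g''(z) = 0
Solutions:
 g(z) = C1 + C2*erf(sqrt(6)*z/6)


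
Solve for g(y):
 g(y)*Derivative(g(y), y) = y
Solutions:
 g(y) = -sqrt(C1 + y^2)
 g(y) = sqrt(C1 + y^2)


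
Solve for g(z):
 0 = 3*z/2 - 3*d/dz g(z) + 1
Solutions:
 g(z) = C1 + z^2/4 + z/3


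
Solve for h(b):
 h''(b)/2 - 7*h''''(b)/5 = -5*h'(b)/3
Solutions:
 h(b) = C1 + C2*exp(-210^(1/3)*b*(210^(1/3)/(sqrt(43890) + 210)^(1/3) + (sqrt(43890) + 210)^(1/3))/84)*sin(3^(1/6)*70^(1/3)*b*(-3^(2/3)*(sqrt(43890) + 210)^(1/3) + 3*70^(1/3)/(sqrt(43890) + 210)^(1/3))/84) + C3*exp(-210^(1/3)*b*(210^(1/3)/(sqrt(43890) + 210)^(1/3) + (sqrt(43890) + 210)^(1/3))/84)*cos(3^(1/6)*70^(1/3)*b*(-3^(2/3)*(sqrt(43890) + 210)^(1/3) + 3*70^(1/3)/(sqrt(43890) + 210)^(1/3))/84) + C4*exp(210^(1/3)*b*(210^(1/3)/(sqrt(43890) + 210)^(1/3) + (sqrt(43890) + 210)^(1/3))/42)


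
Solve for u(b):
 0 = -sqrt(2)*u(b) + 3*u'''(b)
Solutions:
 u(b) = C3*exp(2^(1/6)*3^(2/3)*b/3) + (C1*sin(6^(1/6)*b/2) + C2*cos(6^(1/6)*b/2))*exp(-2^(1/6)*3^(2/3)*b/6)


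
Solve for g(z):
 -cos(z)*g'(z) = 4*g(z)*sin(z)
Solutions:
 g(z) = C1*cos(z)^4


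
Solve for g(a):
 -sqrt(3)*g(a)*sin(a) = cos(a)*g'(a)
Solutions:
 g(a) = C1*cos(a)^(sqrt(3))


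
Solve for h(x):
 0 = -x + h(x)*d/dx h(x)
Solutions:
 h(x) = -sqrt(C1 + x^2)
 h(x) = sqrt(C1 + x^2)


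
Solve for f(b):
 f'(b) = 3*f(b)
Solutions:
 f(b) = C1*exp(3*b)


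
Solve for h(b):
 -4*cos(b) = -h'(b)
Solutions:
 h(b) = C1 + 4*sin(b)


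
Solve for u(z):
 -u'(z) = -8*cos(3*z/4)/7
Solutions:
 u(z) = C1 + 32*sin(3*z/4)/21


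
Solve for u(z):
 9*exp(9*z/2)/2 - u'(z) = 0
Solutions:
 u(z) = C1 + exp(9*z/2)


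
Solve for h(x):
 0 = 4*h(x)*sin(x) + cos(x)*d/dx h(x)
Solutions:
 h(x) = C1*cos(x)^4


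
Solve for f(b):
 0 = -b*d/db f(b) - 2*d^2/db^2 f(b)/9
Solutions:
 f(b) = C1 + C2*erf(3*b/2)


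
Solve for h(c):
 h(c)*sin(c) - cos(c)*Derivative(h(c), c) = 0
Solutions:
 h(c) = C1/cos(c)


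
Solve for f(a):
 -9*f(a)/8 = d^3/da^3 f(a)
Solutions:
 f(a) = C3*exp(-3^(2/3)*a/2) + (C1*sin(3*3^(1/6)*a/4) + C2*cos(3*3^(1/6)*a/4))*exp(3^(2/3)*a/4)


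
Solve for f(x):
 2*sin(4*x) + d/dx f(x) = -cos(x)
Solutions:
 f(x) = C1 - sin(x) + cos(4*x)/2


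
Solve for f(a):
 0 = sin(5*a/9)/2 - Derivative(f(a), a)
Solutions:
 f(a) = C1 - 9*cos(5*a/9)/10


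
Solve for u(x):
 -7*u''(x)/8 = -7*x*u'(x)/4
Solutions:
 u(x) = C1 + C2*erfi(x)


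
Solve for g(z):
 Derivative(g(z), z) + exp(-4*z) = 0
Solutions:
 g(z) = C1 + exp(-4*z)/4


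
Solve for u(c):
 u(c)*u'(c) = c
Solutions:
 u(c) = -sqrt(C1 + c^2)
 u(c) = sqrt(C1 + c^2)


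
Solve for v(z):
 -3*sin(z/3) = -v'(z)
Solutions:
 v(z) = C1 - 9*cos(z/3)


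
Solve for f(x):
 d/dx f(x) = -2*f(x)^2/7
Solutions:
 f(x) = 7/(C1 + 2*x)


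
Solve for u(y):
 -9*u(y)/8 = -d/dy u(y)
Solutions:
 u(y) = C1*exp(9*y/8)


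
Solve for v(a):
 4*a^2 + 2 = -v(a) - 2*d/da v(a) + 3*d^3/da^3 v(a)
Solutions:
 v(a) = C3*exp(a) - 4*a^2 + 16*a + (C1*sin(sqrt(3)*a/6) + C2*cos(sqrt(3)*a/6))*exp(-a/2) - 34


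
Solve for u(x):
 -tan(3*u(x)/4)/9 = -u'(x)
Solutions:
 u(x) = -4*asin(C1*exp(x/12))/3 + 4*pi/3
 u(x) = 4*asin(C1*exp(x/12))/3


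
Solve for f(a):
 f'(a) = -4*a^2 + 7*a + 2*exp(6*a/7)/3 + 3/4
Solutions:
 f(a) = C1 - 4*a^3/3 + 7*a^2/2 + 3*a/4 + 7*exp(6*a/7)/9


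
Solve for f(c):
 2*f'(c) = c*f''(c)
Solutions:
 f(c) = C1 + C2*c^3


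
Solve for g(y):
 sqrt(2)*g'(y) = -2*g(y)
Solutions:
 g(y) = C1*exp(-sqrt(2)*y)


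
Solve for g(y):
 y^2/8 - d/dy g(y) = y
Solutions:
 g(y) = C1 + y^3/24 - y^2/2


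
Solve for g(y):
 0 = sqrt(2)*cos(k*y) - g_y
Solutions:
 g(y) = C1 + sqrt(2)*sin(k*y)/k


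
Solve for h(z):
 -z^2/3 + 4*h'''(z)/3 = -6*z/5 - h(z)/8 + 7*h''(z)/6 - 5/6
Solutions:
 h(z) = C1*exp(z/2) + C2*exp(z*(3 - sqrt(57))/16) + C3*exp(z*(3 + sqrt(57))/16) + 8*z^2/3 - 48*z/5 + 388/9


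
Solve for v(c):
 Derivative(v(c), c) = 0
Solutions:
 v(c) = C1


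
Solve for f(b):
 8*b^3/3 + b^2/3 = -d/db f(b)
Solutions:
 f(b) = C1 - 2*b^4/3 - b^3/9


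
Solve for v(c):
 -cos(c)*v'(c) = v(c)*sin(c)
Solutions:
 v(c) = C1*cos(c)


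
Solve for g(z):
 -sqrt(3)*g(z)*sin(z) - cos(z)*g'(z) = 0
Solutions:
 g(z) = C1*cos(z)^(sqrt(3))
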